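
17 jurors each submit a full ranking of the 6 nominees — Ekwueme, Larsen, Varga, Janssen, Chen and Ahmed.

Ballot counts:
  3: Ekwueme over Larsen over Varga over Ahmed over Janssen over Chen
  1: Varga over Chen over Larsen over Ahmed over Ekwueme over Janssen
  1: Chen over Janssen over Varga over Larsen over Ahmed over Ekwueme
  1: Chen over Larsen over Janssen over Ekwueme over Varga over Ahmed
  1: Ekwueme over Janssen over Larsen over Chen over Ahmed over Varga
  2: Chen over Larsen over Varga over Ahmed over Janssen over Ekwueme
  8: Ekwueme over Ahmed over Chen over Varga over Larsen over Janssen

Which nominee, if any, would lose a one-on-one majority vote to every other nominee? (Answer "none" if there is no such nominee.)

Janssen

Head-to-head results (17 jurors):
Ekwueme vs Larsen: Ekwueme wins 12–5.
Ekwueme vs Varga: 13 to 4, Ekwueme.
Ekwueme–Janssen: Ekwueme 13–4.
Ekwueme–Chen: Ekwueme 12–5.
Ekwueme vs Ahmed: Ekwueme is ranked higher on 3+1+1+8 = 13 ballots, Ahmed on 4. Ekwueme wins 13–4.
Larsen vs Varga: Varga wins 10–7.
Larsen–Janssen: Larsen 15–2.
Larsen vs Chen: Chen wins 13–4.
Larsen–Ahmed: Larsen 9–8.
Varga vs Janssen: Varga wins 14–3.
Varga vs Chen: Chen, 13–4.
Varga vs Ahmed: 3+1+1+1+2 = 8 for Varga, 9 for Ahmed — Ahmed by 9–8.
Janssen vs Chen: Chen, 13–4.
Janssen vs Ahmed: 1+1+1 = 3 for Janssen, 14 for Ahmed — Ahmed by 14–3.
Chen vs Ahmed: Chen is ranked higher on 1+1+1+1+2 = 6 ballots, Ahmed on 11. Ahmed wins 11–6.
Janssen is beaten in every head-to-head and is the Condorcet loser.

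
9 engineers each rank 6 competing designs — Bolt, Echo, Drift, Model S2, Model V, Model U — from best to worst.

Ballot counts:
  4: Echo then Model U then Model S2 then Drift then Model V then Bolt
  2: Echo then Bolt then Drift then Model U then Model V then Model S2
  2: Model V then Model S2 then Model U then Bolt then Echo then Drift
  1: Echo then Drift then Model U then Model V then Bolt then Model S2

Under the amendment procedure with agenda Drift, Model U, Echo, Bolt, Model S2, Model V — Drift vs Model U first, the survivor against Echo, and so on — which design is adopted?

Round 1: Drift vs Model U — 3–6, Model U advances.
Round 2: Model U vs Echo — 2–7, Echo advances.
Round 3: Echo vs Bolt — 7–2, Echo advances.
Round 4: Echo vs Model S2 — 7–2, Echo advances.
Round 5: Echo vs Model V — 7–2, Echo advances.
Echo survives the agenda.

Echo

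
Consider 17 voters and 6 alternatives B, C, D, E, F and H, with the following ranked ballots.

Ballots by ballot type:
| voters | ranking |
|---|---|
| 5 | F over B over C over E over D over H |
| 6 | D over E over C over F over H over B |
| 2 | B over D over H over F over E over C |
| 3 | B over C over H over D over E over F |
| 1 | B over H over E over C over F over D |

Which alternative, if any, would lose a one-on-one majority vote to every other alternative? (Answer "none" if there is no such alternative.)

Head-to-head results (17 voters):
B vs C: B wins 11–6.
B vs D: 5+2+3+1 = 11 for B, 6 for D — B by 11–6.
B vs E: B wins 11–6.
B vs F: F, 11–6.
B–H: B 11–6.
C–D: C 9–8.
C–E: E 9–8.
C vs F: C is ranked higher on 6+3+1 = 10 ballots, F on 7. C wins 10–7.
C vs H: 14 to 3, C.
D vs E: D is ranked higher on 6+2+3 = 11 ballots, E on 6. D wins 11–6.
D vs F: D preferred on 6+2+3 = 11 ballots; D wins 11–6.
D vs H: D, 13–4.
E vs F: E is ranked higher on 6+3+1 = 10 ballots, F on 7. E wins 10–7.
E–H: E 11–6.
F–H: F 11–6.
Only H has no wins; H is the Condorcet loser.

H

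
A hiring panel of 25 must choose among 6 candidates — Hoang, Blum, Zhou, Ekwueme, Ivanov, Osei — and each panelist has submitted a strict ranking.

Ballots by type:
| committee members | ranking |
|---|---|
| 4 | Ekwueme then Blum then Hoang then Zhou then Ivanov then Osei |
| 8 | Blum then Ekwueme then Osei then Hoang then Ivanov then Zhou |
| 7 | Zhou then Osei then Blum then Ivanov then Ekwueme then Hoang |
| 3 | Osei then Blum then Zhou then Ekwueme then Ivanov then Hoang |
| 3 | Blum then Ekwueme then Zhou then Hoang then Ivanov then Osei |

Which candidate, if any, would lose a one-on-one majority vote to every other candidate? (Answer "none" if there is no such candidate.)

Ivanov

Pairwise majorities:
Hoang vs Blum: 0 for Hoang, 25 for Blum — Blum by 25–0.
Hoang vs Zhou: 4+8 = 12 for Hoang, 13 for Zhou — Zhou by 13–12.
Hoang vs Ekwueme: Ekwueme wins 25–0.
Hoang vs Ivanov: Hoang, 15–10.
Hoang–Osei: Osei 18–7.
Blum vs Zhou: Blum, 18–7.
Blum vs Ekwueme: 21 to 4, Blum.
Blum–Ivanov: Blum 25–0.
Blum vs Osei: 4+8+3 = 15 for Blum, 10 for Osei — Blum by 15–10.
Zhou vs Ekwueme: Ekwueme wins 15–10.
Zhou vs Ivanov: 17 to 8, Zhou.
Zhou–Osei: Zhou 14–11.
Ekwueme–Ivanov: Ekwueme 18–7.
Ekwueme vs Osei: 4+8+3 = 15 for Ekwueme, 10 for Osei — Ekwueme by 15–10.
Ivanov vs Osei: 4+3 = 7 for Ivanov, 18 for Osei — Osei by 18–7.
Ivanov is beaten in every head-to-head and is the Condorcet loser.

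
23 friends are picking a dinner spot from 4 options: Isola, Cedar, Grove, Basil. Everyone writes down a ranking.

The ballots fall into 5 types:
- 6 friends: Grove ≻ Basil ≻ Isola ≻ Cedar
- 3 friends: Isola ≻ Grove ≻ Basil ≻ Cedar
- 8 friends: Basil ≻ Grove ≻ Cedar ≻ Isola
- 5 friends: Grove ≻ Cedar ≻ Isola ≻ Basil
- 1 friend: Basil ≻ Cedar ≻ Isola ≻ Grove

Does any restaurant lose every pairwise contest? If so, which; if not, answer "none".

Isola

Pairwise majorities:
Isola vs Cedar: Cedar, 14–9.
Isola vs Grove: 4 to 19, Grove.
Isola vs Basil: Basil wins 15–8.
Cedar vs Grove: Grove, 22–1.
Cedar vs Basil: 5 to 18, Basil.
Grove vs Basil: Grove wins 14–9.
Isola loses to every other restaurant — it is the Condorcet loser.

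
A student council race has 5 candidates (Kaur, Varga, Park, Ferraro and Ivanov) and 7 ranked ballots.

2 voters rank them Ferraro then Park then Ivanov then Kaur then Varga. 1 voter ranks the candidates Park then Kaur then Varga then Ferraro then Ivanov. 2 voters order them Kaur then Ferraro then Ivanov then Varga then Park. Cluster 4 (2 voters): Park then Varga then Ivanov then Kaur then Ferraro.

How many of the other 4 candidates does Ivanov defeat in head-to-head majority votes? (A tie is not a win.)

Ivanov against each rival (7 voters):
Ivanov vs Kaur: Ivanov, 4–3.
Ivanov vs Varga: Ivanov preferred on 2+2 = 4 ballots; Ivanov wins 4–3.
Ivanov–Park: Park 5–2.
Ivanov vs Ferraro: Ferraro, 5–2.
Ivanov beats Kaur, Varga; loses to Park, Ferraro — 2 pairwise wins.

2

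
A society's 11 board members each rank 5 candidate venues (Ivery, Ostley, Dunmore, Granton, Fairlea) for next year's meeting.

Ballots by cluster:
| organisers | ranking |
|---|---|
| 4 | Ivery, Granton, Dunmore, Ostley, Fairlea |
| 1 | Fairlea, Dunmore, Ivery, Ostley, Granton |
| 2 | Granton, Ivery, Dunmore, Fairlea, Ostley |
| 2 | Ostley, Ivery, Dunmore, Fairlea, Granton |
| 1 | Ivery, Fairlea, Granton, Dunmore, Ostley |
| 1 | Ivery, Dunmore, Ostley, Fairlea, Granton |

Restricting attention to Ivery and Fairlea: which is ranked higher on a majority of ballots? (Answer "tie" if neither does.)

Ballots ranking Ivery above Fairlea: 4 + 2 + 2 + 1 + 1 = 10.
Ballots ranking Fairlea above Ivery: 11 − 10 = 1.
Ivery wins the head-to-head 10–1.

Ivery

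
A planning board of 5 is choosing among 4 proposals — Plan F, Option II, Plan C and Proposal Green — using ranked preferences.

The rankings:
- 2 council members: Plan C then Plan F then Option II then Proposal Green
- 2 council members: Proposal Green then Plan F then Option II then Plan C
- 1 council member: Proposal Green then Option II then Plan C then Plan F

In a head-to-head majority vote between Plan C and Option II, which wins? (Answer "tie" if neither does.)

Ballots ranking Plan C above Option II: 2.
Ballots ranking Option II above Plan C: 5 − 2 = 3.
Option II wins the head-to-head 3–2.

Option II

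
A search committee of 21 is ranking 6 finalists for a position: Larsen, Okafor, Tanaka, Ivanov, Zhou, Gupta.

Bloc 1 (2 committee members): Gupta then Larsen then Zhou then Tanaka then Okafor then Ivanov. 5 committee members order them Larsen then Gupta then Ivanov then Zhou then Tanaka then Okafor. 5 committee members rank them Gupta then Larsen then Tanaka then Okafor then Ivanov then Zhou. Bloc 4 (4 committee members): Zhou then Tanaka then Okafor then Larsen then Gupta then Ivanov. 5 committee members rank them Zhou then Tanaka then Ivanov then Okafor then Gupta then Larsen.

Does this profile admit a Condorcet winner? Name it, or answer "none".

Check each pair by majority over 21 ballots:
Larsen vs Okafor: Larsen preferred on 2+5+5 = 12 ballots; Larsen wins 12–9.
Larsen vs Tanaka: 12 to 9, Larsen.
Larsen vs Ivanov: Larsen preferred on 2+5+5+4 = 16 ballots; Larsen wins 16–5.
Larsen vs Zhou: 12 to 9, Larsen.
Larsen vs Gupta: 5+4 = 9 for Larsen, 12 for Gupta — Gupta by 12–9.
Okafor vs Tanaka: Okafor is ranked higher on 0 ballots, Tanaka on 21. Tanaka wins 21–0.
Okafor vs Ivanov: Okafor is ranked higher on 2+5+4 = 11 ballots, Ivanov on 10. Okafor wins 11–10.
Okafor vs Zhou: 5 for Okafor, 16 for Zhou — Zhou by 16–5.
Okafor vs Gupta: Okafor is ranked higher on 4+5 = 9 ballots, Gupta on 12. Gupta wins 12–9.
Tanaka vs Ivanov: 16 to 5, Tanaka.
Tanaka vs Zhou: 5 for Tanaka, 16 for Zhou — Zhou by 16–5.
Tanaka vs Gupta: Tanaka preferred on 4+5 = 9 ballots; Gupta wins 12–9.
Ivanov vs Zhou: Ivanov preferred on 5+5 = 10 ballots; Zhou wins 11–10.
Ivanov vs Gupta: Ivanov is ranked higher on 5 ballots, Gupta on 16. Gupta wins 16–5.
Zhou vs Gupta: Zhou is ranked higher on 4+5 = 9 ballots, Gupta on 12. Gupta wins 12–9.
Only Gupta has no losses; Gupta is the Condorcet winner.

Gupta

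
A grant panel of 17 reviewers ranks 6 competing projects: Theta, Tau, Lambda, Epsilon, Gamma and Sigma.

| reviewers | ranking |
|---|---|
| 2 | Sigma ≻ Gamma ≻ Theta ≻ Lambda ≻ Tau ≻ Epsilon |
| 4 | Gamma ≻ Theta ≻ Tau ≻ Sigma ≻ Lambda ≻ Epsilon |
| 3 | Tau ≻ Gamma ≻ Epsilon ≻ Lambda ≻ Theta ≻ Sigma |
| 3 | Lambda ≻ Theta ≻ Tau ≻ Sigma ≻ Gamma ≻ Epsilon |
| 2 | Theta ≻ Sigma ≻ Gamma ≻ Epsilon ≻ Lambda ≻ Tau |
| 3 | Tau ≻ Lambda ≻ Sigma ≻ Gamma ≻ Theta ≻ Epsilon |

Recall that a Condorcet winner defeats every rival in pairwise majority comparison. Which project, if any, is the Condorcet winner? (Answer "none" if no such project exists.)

Pairwise majorities:
Theta–Tau: Theta 11–6.
Theta vs Lambda: Lambda, 9–8.
Theta vs Epsilon: Theta wins 14–3.
Theta vs Gamma: Gamma, 12–5.
Theta–Sigma: Theta 12–5.
Tau vs Lambda: Tau wins 10–7.
Tau vs Epsilon: Tau, 15–2.
Tau–Gamma: Tau 9–8.
Tau–Sigma: Tau 13–4.
Lambda–Epsilon: Lambda 12–5.
Lambda vs Gamma: Gamma, 11–6.
Lambda vs Sigma: Lambda, 9–8.
Epsilon–Gamma: Gamma 17–0.
Epsilon–Sigma: Sigma 14–3.
Gamma vs Sigma: Sigma, 10–7.
Every project loses at least once (Theta loses to Lambda; Tau loses to Theta; Lambda loses to Tau; Epsilon loses to Theta; Gamma loses to Tau; Sigma loses to Theta). The majority relation contains the cycle Theta > Tau > Lambda > Theta, so there is no Condorcet winner.

none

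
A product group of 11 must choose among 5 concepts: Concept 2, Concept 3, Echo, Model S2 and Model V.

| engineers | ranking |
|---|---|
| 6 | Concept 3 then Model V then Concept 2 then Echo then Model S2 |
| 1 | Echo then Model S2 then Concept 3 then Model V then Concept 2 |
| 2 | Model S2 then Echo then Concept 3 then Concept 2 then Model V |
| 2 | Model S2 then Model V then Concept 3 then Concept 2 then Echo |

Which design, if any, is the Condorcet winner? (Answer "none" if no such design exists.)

Head-to-head results (11 engineers):
Concept 2–Concept 3: Concept 3 11–0.
Concept 2–Echo: Concept 2 8–3.
Concept 2–Model S2: Concept 2 6–5.
Concept 2 vs Model V: Model V wins 9–2.
Concept 3 vs Echo: Concept 3 wins 8–3.
Concept 3–Model S2: Concept 3 6–5.
Concept 3 vs Model V: Concept 3 wins 9–2.
Echo–Model S2: Echo 7–4.
Echo–Model V: Model V 8–3.
Model S2 vs Model V: Model V, 6–5.
Concept 3 beats each of Concept 2, Echo, Model S2, Model V — Concept 3 is the Condorcet winner.

Concept 3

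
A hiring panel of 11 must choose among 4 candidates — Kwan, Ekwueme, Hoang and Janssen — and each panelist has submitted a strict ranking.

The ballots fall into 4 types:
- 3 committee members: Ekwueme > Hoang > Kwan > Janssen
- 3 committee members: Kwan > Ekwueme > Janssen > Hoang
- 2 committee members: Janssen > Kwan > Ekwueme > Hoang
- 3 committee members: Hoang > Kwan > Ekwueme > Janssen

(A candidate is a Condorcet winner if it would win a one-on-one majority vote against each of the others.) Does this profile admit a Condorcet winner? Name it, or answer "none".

Head-to-head results (11 committee members):
Kwan vs Ekwueme: Kwan is ranked higher on 3+2+3 = 8 ballots, Ekwueme on 3. Kwan wins 8–3.
Kwan vs Hoang: 3+2 = 5 for Kwan, 6 for Hoang — Hoang by 6–5.
Kwan vs Janssen: Kwan preferred on 3+3+3 = 9 ballots; Kwan wins 9–2.
Ekwueme vs Hoang: 8 to 3, Ekwueme.
Ekwueme vs Janssen: 3+3+3 = 9 for Ekwueme, 2 for Janssen — Ekwueme by 9–2.
Hoang vs Janssen: 3+3 = 6 for Hoang, 5 for Janssen — Hoang by 6–5.
No candidate is unbeaten: Kwan loses to Hoang; Ekwueme loses to Kwan; Hoang loses to Ekwueme; Janssen loses to Kwan. In particular Kwan > Ekwueme > Hoang > Kwan is a majority cycle — no Condorcet winner exists.

none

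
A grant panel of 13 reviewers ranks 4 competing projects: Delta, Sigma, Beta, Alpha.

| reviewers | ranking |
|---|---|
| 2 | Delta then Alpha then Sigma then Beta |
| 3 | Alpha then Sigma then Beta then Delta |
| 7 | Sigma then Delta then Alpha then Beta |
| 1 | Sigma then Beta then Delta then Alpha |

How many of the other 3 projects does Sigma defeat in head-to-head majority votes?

Sigma against each rival (13 reviewers):
Sigma–Delta: Sigma 11–2.
Sigma–Beta: Sigma 13–0.
Sigma vs Alpha: Sigma preferred on 7+1 = 8 ballots; Sigma wins 8–5.
Sigma beats Delta, Beta, Alpha — 3 pairwise wins.

3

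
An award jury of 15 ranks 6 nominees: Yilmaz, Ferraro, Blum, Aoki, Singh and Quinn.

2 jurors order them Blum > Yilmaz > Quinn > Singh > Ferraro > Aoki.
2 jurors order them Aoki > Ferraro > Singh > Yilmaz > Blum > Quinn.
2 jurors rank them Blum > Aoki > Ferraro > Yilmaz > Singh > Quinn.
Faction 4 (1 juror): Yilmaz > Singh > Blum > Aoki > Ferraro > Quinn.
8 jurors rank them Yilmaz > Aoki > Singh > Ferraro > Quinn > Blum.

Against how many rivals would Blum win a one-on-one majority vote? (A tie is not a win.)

Blum against each rival (15 jurors):
Blum vs Yilmaz: Blum is ranked higher on 2+2 = 4 ballots, Yilmaz on 11. Yilmaz wins 11–4.
Blum vs Ferraro: 5 to 10, Ferraro.
Blum–Aoki: Aoki 10–5.
Blum vs Singh: Singh wins 11–4.
Blum vs Quinn: Quinn wins 8–7.
Blum beats no one; loses to Yilmaz, Ferraro, Aoki, Singh, Quinn — 0 pairwise wins.

0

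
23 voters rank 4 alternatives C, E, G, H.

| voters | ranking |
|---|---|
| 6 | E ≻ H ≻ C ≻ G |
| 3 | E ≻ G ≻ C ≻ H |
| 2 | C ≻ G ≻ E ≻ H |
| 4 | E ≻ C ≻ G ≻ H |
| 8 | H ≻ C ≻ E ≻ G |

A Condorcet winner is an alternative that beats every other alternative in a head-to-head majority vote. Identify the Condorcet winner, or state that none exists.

E

Check each pair by majority over 23 ballots:
C vs E: E wins 13–10.
C–G: C 20–3.
C vs H: H wins 14–9.
E–G: E 21–2.
E vs H: E wins 15–8.
G–H: H 14–9.
E wins every pairwise contest, so E is the Condorcet winner.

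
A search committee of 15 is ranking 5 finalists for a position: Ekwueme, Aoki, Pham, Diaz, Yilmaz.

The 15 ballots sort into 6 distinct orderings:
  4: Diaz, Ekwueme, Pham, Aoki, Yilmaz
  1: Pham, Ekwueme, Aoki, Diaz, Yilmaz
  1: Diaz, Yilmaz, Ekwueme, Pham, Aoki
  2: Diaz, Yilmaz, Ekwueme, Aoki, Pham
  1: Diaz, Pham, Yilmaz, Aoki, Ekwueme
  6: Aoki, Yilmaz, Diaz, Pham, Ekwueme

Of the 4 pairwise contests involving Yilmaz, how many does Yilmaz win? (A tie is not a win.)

Yilmaz against each rival (15 committee members):
Yilmaz vs Ekwueme: Yilmaz, 10–5.
Yilmaz vs Aoki: Aoki, 11–4.
Yilmaz–Pham: Yilmaz 9–6.
Yilmaz vs Diaz: 6 to 9, Diaz.
Yilmaz beats Ekwueme, Pham; loses to Aoki, Diaz — 2 pairwise wins.

2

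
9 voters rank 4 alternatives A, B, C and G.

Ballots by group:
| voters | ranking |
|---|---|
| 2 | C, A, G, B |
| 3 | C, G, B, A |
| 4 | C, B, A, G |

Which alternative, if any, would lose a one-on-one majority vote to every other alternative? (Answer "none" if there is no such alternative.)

none

Head-to-head results (9 voters):
A vs B: B wins 7–2.
A–C: C 9–0.
A–G: A 6–3.
B vs C: B preferred on 0 ballots; C wins 9–0.
B vs G: G wins 5–4.
C vs G: 2+3+4 = 9 for C, 0 for G — C by 9–0.
Every alternative wins at least one matchup (A beats G; B beats A; C beats A; G beats B), so there is no Condorcet loser.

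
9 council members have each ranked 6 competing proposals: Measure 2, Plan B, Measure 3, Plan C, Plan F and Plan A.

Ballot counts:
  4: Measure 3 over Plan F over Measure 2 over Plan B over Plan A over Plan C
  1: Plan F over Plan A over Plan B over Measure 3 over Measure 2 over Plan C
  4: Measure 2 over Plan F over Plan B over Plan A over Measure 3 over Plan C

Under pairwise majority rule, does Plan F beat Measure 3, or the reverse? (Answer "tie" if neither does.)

Plan F

Ballots ranking Plan F above Measure 3: 1 + 4 = 5.
Ballots ranking Measure 3 above Plan F: 9 − 5 = 4.
Plan F wins the head-to-head 5–4.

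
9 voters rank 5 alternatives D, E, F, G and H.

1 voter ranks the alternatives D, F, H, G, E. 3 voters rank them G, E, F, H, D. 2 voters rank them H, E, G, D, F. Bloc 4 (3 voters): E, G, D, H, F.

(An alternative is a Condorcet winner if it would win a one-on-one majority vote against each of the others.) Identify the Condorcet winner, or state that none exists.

E

Check each pair by majority over 9 ballots:
D–E: E 8–1.
D vs F: D, 6–3.
D vs G: G wins 8–1.
D vs H: H wins 5–4.
E–F: E 8–1.
E–G: E 5–4.
E–H: E 6–3.
F vs G: G wins 8–1.
F vs H: H, 5–4.
G vs H: G wins 6–3.
E defeats every rival head-to-head and is the Condorcet winner.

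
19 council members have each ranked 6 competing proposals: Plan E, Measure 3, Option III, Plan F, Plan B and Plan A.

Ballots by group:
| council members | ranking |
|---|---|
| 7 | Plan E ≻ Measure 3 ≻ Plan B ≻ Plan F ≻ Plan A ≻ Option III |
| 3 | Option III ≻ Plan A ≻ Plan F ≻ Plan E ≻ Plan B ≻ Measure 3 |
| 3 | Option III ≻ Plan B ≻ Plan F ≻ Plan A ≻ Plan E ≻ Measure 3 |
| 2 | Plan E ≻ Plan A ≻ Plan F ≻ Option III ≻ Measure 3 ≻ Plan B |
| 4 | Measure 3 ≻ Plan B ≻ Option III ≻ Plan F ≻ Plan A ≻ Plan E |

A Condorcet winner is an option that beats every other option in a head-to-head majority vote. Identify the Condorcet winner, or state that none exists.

Check each pair by majority over 19 ballots:
Plan E vs Measure 3: 15 to 4, Plan E.
Plan E vs Option III: 7+2 = 9 for Plan E, 10 for Option III — Option III by 10–9.
Plan E vs Plan F: Plan E preferred on 7+2 = 9 ballots; Plan F wins 10–9.
Plan E vs Plan B: 12 to 7, Plan E.
Plan E vs Plan A: 7+2 = 9 for Plan E, 10 for Plan A — Plan A by 10–9.
Measure 3 vs Option III: Measure 3 is ranked higher on 7+4 = 11 ballots, Option III on 8. Measure 3 wins 11–8.
Measure 3 vs Plan F: 7+4 = 11 for Measure 3, 8 for Plan F — Measure 3 by 11–8.
Measure 3 vs Plan B: Measure 3 is ranked higher on 7+2+4 = 13 ballots, Plan B on 6. Measure 3 wins 13–6.
Measure 3 vs Plan A: Measure 3 is ranked higher on 7+4 = 11 ballots, Plan A on 8. Measure 3 wins 11–8.
Option III vs Plan F: Option III preferred on 3+3+4 = 10 ballots; Option III wins 10–9.
Option III vs Plan B: Option III is ranked higher on 3+3+2 = 8 ballots, Plan B on 11. Plan B wins 11–8.
Option III vs Plan A: 10 to 9, Option III.
Plan F vs Plan B: 5 to 14, Plan B.
Plan F vs Plan A: 14 to 5, Plan F.
Plan B vs Plan A: 7+3+4 = 14 for Plan B, 5 for Plan A — Plan B by 14–5.
No option is unbeaten: Plan E loses to Option III; Measure 3 loses to Plan E; Option III loses to Measure 3; Plan F loses to Measure 3; Plan B loses to Plan E; Plan A loses to Measure 3. In particular Plan E beats Measure 3 beats Option III beats Plan E is a majority cycle — no Condorcet winner exists.

none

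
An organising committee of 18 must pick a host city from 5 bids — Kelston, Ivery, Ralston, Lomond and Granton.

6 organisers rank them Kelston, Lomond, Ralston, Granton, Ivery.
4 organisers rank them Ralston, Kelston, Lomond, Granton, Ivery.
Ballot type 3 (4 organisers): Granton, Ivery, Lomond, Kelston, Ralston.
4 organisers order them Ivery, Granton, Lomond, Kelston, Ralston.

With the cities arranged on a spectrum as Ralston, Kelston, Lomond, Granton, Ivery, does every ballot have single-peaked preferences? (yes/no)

yes

Axis positions: Ralston=1, Kelston=2, Lomond=3, Granton=4, Ivery=5.
Ballot type 1 (peak Kelston at position 2): ranking walks positions 2-3-1-4-5, expanding outward from the peak — single-peaked.
Ballot type 2 (peak Ralston at position 1): ranking walks positions 1-2-3-4-5, expanding outward from the peak — single-peaked.
Ballot type 3 (peak Granton at position 4): ranking walks positions 4-5-3-2-1, expanding outward from the peak — single-peaked.
Ballot type 4 (peak Ivery at position 5): ranking walks positions 5-4-3-2-1, expanding outward from the peak — single-peaked.
Every ranking is single-peaked on this axis.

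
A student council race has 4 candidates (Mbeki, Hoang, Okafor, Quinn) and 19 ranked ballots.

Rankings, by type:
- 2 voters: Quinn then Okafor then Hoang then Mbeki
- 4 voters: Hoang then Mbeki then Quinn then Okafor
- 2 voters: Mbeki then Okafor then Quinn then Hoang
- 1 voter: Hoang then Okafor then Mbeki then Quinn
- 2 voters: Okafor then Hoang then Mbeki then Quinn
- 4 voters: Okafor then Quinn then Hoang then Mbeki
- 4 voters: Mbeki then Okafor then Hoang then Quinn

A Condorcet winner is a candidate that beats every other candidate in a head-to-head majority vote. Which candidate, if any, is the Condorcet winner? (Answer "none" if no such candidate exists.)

none

Pairwise majorities:
Mbeki–Hoang: Hoang 13–6.
Mbeki–Okafor: Mbeki 10–9.
Mbeki vs Quinn: Mbeki, 13–6.
Hoang vs Okafor: Okafor, 14–5.
Hoang vs Quinn: Hoang wins 11–8.
Okafor vs Quinn: Okafor, 13–6.
Every candidate loses at least once (Mbeki loses to Hoang; Hoang loses to Okafor; Okafor loses to Mbeki; Quinn loses to Mbeki). The majority relation contains the cycle Mbeki > Okafor > Hoang > Mbeki, so there is no Condorcet winner.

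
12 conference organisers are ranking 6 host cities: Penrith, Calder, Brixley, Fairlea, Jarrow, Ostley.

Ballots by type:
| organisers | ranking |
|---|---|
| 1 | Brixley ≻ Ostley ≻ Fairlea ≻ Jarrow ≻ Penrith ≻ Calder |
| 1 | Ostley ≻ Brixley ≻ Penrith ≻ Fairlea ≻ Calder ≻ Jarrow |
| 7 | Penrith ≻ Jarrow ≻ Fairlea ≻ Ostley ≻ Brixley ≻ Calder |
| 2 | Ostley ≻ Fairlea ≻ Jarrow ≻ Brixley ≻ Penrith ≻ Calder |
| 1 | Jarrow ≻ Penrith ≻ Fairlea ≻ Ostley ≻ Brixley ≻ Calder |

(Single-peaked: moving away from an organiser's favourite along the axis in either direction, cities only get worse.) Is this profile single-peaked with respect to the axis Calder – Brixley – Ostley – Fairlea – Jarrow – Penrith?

no

Axis positions: Calder=1, Brixley=2, Ostley=3, Fairlea=4, Jarrow=5, Penrith=6.
Type 1 (peak Brixley at position 2): ranking walks positions 2-3-4-5-6-1, expanding outward from the peak — single-peaked.
Type 2: ranking walks positions 3-2-6-4-1-5; Penrith is ranked above Fairlea even though Fairlea lies between Penrith and the peak Ostley on the axis — preferences dip and rise again. Not single-peaked.
Type 3 (peak Penrith at position 6): ranking walks positions 6-5-4-3-2-1, expanding outward from the peak — single-peaked.
Type 4 (peak Ostley at position 3): ranking walks positions 3-4-5-2-6-1, expanding outward from the peak — single-peaked.
Type 5 (peak Jarrow at position 5): ranking walks positions 5-6-4-3-2-1, expanding outward from the peak — single-peaked.
Type 2 violates single-peakedness, so the profile is not single-peaked on this axis.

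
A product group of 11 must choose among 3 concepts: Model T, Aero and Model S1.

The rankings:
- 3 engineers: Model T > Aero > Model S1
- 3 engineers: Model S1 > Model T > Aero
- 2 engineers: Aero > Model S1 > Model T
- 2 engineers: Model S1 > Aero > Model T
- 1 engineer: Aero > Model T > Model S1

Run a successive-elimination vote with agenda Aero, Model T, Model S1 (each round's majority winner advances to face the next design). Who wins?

Round 1: Aero vs Model T — 5–6, Model T advances.
Round 2: Model T vs Model S1 — 4–7, Model S1 advances.
Model S1 survives the agenda.

Model S1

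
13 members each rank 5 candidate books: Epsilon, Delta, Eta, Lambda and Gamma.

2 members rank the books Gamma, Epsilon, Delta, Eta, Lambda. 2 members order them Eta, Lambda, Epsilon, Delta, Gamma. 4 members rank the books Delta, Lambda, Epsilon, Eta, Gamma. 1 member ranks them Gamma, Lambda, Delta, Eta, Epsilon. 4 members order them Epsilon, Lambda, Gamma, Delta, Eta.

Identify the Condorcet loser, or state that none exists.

Pairwise majorities:
Epsilon vs Delta: 8 to 5, Epsilon.
Epsilon vs Eta: Epsilon, 10–3.
Epsilon vs Lambda: 2+4 = 6 for Epsilon, 7 for Lambda — Lambda by 7–6.
Epsilon–Gamma: Epsilon 10–3.
Delta–Eta: Delta 11–2.
Delta vs Lambda: Lambda, 7–6.
Delta vs Gamma: Gamma, 7–6.
Eta vs Lambda: 4 to 9, Lambda.
Eta vs Gamma: 6 to 7, Gamma.
Lambda–Gamma: Lambda 10–3.
Eta is beaten in every head-to-head and is the Condorcet loser.

Eta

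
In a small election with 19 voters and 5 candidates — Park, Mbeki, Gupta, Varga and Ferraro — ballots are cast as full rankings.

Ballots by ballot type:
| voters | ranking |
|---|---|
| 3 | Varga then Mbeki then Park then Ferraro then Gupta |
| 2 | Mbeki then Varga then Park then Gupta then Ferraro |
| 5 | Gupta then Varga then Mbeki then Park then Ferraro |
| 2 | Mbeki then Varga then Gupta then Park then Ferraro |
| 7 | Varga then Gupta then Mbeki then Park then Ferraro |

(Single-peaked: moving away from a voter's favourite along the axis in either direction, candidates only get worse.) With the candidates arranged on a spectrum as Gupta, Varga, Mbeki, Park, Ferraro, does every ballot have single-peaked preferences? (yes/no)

Axis positions: Gupta=1, Varga=2, Mbeki=3, Park=4, Ferraro=5.
Ballot type 1 (peak Varga at position 2): ranking walks positions 2-3-4-5-1, expanding outward from the peak — single-peaked.
Ballot type 2 (peak Mbeki at position 3): ranking walks positions 3-2-4-1-5, expanding outward from the peak — single-peaked.
Ballot type 3 (peak Gupta at position 1): ranking walks positions 1-2-3-4-5, expanding outward from the peak — single-peaked.
Ballot type 4 (peak Mbeki at position 3): ranking walks positions 3-2-1-4-5, expanding outward from the peak — single-peaked.
Ballot type 5 (peak Varga at position 2): ranking walks positions 2-1-3-4-5, expanding outward from the peak — single-peaked.
Every ranking is single-peaked on this axis.

yes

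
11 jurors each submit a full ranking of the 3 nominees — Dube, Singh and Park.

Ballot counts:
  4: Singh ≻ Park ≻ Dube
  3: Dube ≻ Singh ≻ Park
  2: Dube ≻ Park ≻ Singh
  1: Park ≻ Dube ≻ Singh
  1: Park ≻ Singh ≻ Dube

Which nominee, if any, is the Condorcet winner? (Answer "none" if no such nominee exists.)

none

Pairwise majorities:
Dube–Singh: Dube 6–5.
Dube vs Park: Park wins 6–5.
Singh–Park: Singh 7–4.
Each nominee drops at least one matchup (Dube loses to Park; Singh loses to Dube; Park loses to Singh); the cycle Dube beats Singh beats Park beats Dube rules out a Condorcet winner.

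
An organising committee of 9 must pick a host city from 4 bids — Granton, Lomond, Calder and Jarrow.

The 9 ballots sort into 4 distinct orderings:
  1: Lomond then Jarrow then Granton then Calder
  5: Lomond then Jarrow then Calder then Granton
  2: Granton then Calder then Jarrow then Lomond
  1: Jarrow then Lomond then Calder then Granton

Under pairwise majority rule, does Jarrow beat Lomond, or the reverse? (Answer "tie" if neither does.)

Ballots ranking Jarrow above Lomond: 2 + 1 = 3.
Ballots ranking Lomond above Jarrow: 9 − 3 = 6.
Lomond wins the head-to-head 6–3.

Lomond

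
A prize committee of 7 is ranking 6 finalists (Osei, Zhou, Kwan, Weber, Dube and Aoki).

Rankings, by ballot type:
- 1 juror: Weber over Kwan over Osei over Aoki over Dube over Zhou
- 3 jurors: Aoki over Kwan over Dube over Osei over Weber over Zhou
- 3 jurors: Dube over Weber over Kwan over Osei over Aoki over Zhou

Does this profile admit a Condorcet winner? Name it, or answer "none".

none

Pairwise majorities:
Osei vs Zhou: Osei wins 7–0.
Osei vs Kwan: Kwan, 7–0.
Osei vs Weber: Weber wins 4–3.
Osei–Dube: Dube 6–1.
Osei–Aoki: Osei 4–3.
Zhou vs Kwan: Kwan wins 7–0.
Zhou vs Weber: Weber wins 7–0.
Zhou–Dube: Dube 7–0.
Zhou vs Aoki: Aoki, 7–0.
Kwan–Weber: Weber 4–3.
Kwan vs Dube: Kwan wins 4–3.
Kwan–Aoki: Kwan 4–3.
Weber vs Dube: Dube, 6–1.
Weber–Aoki: Weber 4–3.
Dube vs Aoki: Aoki, 4–3.
Each nominee drops at least one matchup (Osei loses to Kwan; Zhou loses to Osei; Kwan loses to Weber; Weber loses to Dube; Dube loses to Kwan; Aoki loses to Osei); the cycle Osei → Aoki → Dube → Osei rules out a Condorcet winner.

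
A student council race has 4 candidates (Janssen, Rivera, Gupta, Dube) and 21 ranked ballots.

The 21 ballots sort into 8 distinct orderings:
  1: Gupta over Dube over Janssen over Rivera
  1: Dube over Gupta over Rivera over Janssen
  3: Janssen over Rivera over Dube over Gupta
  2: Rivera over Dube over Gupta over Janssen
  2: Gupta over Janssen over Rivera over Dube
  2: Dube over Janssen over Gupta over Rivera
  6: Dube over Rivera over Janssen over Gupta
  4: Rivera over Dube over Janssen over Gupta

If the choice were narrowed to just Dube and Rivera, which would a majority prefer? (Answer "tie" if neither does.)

Rivera

Ballots ranking Dube above Rivera: 1 + 1 + 2 + 6 = 10.
Ballots ranking Rivera above Dube: 21 − 10 = 11.
Rivera wins the head-to-head 11–10.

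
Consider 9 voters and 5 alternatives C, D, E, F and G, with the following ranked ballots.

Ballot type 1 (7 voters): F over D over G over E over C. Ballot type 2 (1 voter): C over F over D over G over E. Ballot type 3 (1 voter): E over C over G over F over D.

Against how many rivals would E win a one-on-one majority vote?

1

E against each rival (9 voters):
E vs C: E, 8–1.
E–D: D 8–1.
E vs F: F, 8–1.
E–G: G 8–1.
E beats C; loses to D, F, G — 1 pairwise win.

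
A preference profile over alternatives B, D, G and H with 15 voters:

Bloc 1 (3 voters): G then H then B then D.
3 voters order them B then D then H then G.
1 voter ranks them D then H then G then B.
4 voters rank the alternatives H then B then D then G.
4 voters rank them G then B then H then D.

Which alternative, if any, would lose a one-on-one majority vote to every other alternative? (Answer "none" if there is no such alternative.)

Head-to-head results (15 voters):
B vs D: 3+3+4+4 = 14 for B, 1 for D — B by 14–1.
B vs G: B preferred on 3+4 = 7 ballots; G wins 8–7.
B vs H: B preferred on 3+4 = 7 ballots; H wins 8–7.
D vs G: D is ranked higher on 3+1+4 = 8 ballots, G on 7. D wins 8–7.
D–H: H 11–4.
G vs H: 3+4 = 7 for G, 8 for H — H by 8–7.
Each alternative has at least one pairwise win (B beats D; D beats G; G beats B; H beats B) — no Condorcet loser.

none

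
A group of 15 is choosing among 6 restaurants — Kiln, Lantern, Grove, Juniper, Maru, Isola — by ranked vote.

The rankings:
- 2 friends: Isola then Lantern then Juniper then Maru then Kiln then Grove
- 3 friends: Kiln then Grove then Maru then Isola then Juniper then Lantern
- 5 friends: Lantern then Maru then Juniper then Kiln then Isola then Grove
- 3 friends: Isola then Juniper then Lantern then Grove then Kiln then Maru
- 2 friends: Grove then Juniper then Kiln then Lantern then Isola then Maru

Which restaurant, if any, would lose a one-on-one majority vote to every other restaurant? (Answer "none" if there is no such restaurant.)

Head-to-head results (15 friends):
Kiln vs Lantern: Kiln is ranked higher on 3+2 = 5 ballots, Lantern on 10. Lantern wins 10–5.
Kiln vs Grove: 10 to 5, Kiln.
Kiln vs Juniper: Juniper, 12–3.
Kiln vs Maru: 8 to 7, Kiln.
Kiln vs Isola: Kiln is ranked higher on 3+5+2 = 10 ballots, Isola on 5. Kiln wins 10–5.
Lantern vs Grove: Lantern, 10–5.
Lantern vs Juniper: Juniper wins 8–7.
Lantern vs Maru: Lantern preferred on 2+5+3+2 = 12 ballots; Lantern wins 12–3.
Lantern vs Isola: Lantern is ranked higher on 5+2 = 7 ballots, Isola on 8. Isola wins 8–7.
Grove vs Juniper: Grove is ranked higher on 3+2 = 5 ballots, Juniper on 10. Juniper wins 10–5.
Grove vs Maru: 8 to 7, Grove.
Grove vs Isola: 3+2 = 5 for Grove, 10 for Isola — Isola by 10–5.
Juniper vs Maru: 2+3+2 = 7 for Juniper, 8 for Maru — Maru by 8–7.
Juniper vs Isola: Isola, 8–7.
Maru vs Isola: Maru wins 8–7.
Every restaurant wins at least one matchup (Kiln beats Grove; Lantern beats Kiln; Grove beats Maru; Juniper beats Kiln; Maru beats Juniper; Isola beats Lantern), so there is no Condorcet loser.

none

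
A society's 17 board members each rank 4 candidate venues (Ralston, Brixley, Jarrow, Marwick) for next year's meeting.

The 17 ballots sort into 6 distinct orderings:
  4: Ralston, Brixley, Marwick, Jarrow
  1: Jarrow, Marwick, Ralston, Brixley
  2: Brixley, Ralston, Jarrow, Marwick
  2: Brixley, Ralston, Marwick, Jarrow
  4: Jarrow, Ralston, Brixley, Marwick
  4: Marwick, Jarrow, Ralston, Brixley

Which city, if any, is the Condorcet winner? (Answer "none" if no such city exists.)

none

Pairwise majorities:
Ralston vs Brixley: Ralston wins 13–4.
Ralston vs Jarrow: Jarrow, 9–8.
Ralston vs Marwick: Ralston, 12–5.
Brixley vs Jarrow: Jarrow, 9–8.
Brixley–Marwick: Brixley 12–5.
Jarrow–Marwick: Marwick 10–7.
Every city loses at least once (Ralston loses to Jarrow; Brixley loses to Ralston; Jarrow loses to Marwick; Marwick loses to Ralston). The majority relation contains the cycle Ralston beats Marwick beats Jarrow beats Ralston, so there is no Condorcet winner.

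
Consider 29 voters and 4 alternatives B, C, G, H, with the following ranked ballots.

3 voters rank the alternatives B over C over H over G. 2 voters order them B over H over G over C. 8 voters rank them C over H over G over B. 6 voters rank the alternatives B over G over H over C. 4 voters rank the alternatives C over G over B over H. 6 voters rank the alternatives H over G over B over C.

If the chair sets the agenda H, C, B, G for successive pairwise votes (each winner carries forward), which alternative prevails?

Round 1: H vs C — 14–15, C advances.
Round 2: C vs B — 12–17, B advances.
Round 3: B vs G — 11–18, G advances.
The agenda winner is G.

G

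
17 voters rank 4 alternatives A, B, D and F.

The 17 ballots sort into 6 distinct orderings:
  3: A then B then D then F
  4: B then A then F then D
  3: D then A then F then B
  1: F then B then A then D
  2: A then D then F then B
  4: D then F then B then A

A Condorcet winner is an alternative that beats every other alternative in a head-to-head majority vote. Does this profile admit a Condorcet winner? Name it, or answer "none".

Pairwise majorities:
A vs B: B wins 9–8.
A–D: A 10–7.
A vs F: A, 12–5.
B–D: D 9–8.
B–F: F 10–7.
D vs F: D, 12–5.
Every alternative loses at least once (A loses to B; B loses to D; D loses to A; F loses to A). The majority relation contains the cycle A beats D beats B beats A, so there is no Condorcet winner.

none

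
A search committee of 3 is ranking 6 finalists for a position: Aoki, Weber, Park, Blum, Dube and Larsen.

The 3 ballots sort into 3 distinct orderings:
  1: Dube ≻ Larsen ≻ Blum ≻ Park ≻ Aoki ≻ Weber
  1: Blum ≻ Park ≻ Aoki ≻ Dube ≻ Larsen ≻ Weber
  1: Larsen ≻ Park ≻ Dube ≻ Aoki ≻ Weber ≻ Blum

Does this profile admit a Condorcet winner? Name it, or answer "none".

none

Pairwise majorities:
Aoki vs Weber: 3 to 0, Aoki.
Aoki vs Park: 0 for Aoki, 3 for Park — Park by 3–0.
Aoki vs Blum: Aoki is ranked higher on 1 ballot, Blum on 2. Blum wins 2–1.
Aoki vs Dube: 1 for Aoki, 2 for Dube — Dube by 2–1.
Aoki vs Larsen: Aoki is ranked higher on 1 ballot, Larsen on 2. Larsen wins 2–1.
Weber vs Park: Weber preferred on 0 ballots; Park wins 3–0.
Weber vs Blum: 1 for Weber, 2 for Blum — Blum by 2–1.
Weber vs Dube: 0 for Weber, 3 for Dube — Dube by 3–0.
Weber vs Larsen: Weber is ranked higher on 0 ballots, Larsen on 3. Larsen wins 3–0.
Park vs Blum: 1 to 2, Blum.
Park vs Dube: 2 to 1, Park.
Park vs Larsen: 1 for Park, 2 for Larsen — Larsen by 2–1.
Blum vs Dube: Blum preferred on 1 ballot; Dube wins 2–1.
Blum vs Larsen: Blum preferred on 1 ballot; Larsen wins 2–1.
Dube vs Larsen: Dube preferred on 1+1 = 2 ballots; Dube wins 2–1.
Every candidate loses at least once (Aoki loses to Park; Weber loses to Aoki; Park loses to Blum; Blum loses to Dube; Dube loses to Park; Larsen loses to Dube). The majority relation contains the cycle Park → Dube → Blum → Park, so there is no Condorcet winner.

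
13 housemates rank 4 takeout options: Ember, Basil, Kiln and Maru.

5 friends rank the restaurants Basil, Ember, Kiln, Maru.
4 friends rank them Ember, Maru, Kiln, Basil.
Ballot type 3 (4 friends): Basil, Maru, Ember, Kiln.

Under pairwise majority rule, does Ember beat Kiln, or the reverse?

Ballots ranking Ember above Kiln: 5 + 4 + 4 = 13.
Ballots ranking Kiln above Ember: 13 − 13 = 0.
Ember wins the head-to-head 13–0.

Ember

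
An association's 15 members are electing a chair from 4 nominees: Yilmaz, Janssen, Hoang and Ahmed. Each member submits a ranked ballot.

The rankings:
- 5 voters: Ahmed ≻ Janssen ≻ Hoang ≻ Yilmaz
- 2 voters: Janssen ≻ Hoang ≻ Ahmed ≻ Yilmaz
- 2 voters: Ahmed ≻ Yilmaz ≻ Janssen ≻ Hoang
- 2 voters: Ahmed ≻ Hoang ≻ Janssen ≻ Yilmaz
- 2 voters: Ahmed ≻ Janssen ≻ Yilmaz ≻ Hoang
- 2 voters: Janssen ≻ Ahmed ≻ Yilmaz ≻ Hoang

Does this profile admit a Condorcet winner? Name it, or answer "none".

Pairwise majorities:
Yilmaz vs Janssen: 2 for Yilmaz, 13 for Janssen — Janssen by 13–2.
Yilmaz vs Hoang: 6 to 9, Hoang.
Yilmaz vs Ahmed: Yilmaz preferred on 0 ballots; Ahmed wins 15–0.
Janssen vs Hoang: Janssen preferred on 5+2+2+2+2 = 13 ballots; Janssen wins 13–2.
Janssen vs Ahmed: Janssen preferred on 2+2 = 4 ballots; Ahmed wins 11–4.
Hoang vs Ahmed: 2 for Hoang, 13 for Ahmed — Ahmed by 13–2.
Ahmed defeats every rival head-to-head and is the Condorcet winner.

Ahmed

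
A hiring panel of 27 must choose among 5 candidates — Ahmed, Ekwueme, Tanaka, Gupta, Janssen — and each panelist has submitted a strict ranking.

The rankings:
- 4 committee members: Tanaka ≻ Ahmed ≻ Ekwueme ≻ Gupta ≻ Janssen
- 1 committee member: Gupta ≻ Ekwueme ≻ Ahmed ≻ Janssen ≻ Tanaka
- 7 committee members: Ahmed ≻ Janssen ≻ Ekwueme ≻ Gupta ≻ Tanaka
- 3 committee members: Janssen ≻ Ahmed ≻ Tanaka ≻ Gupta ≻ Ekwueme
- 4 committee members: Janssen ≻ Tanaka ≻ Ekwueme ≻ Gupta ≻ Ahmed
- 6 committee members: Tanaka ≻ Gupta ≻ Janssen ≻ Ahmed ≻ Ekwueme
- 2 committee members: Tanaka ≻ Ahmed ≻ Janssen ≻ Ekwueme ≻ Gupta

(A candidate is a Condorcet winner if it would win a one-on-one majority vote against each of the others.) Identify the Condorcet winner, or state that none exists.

none

Head-to-head results (27 committee members):
Ahmed–Ekwueme: Ahmed 22–5.
Ahmed vs Tanaka: Tanaka wins 16–11.
Ahmed vs Gupta: Ahmed, 16–11.
Ahmed–Janssen: Ahmed 14–13.
Ekwueme–Tanaka: Tanaka 19–8.
Ekwueme–Gupta: Ekwueme 17–10.
Ekwueme vs Janssen: Janssen wins 22–5.
Tanaka vs Gupta: Tanaka wins 19–8.
Tanaka–Janssen: Janssen 15–12.
Gupta vs Janssen: Janssen, 16–11.
Each candidate drops at least one matchup (Ahmed loses to Tanaka; Ekwueme loses to Ahmed; Tanaka loses to Janssen; Gupta loses to Ahmed; Janssen loses to Ahmed); the cycle Ahmed > Janssen > Tanaka > Ahmed rules out a Condorcet winner.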